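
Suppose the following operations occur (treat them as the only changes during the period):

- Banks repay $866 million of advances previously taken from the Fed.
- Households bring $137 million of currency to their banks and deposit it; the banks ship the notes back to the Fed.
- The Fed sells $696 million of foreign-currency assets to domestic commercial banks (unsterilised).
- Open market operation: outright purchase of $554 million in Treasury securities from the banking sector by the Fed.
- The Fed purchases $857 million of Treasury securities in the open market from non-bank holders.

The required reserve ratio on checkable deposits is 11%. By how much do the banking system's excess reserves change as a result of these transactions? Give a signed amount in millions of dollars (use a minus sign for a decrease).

Discount-window repayment $866 million: reserves −$866M, deposits 0.
Currency deposit $137 million: reserves +$137M, deposits +$137M.
FX sale $696 million: reserves −$696M, deposits 0.
OMO purchase (from banks) $554 million: reserves +$554M, deposits 0.
Asset purchase (from non-banks) $857 million: reserves +$857M, deposits +$857M.
Totals: Δreserves = −$14M, Δdeposits = +$994M.
Δrequired reserves = 11% × +$994M = +$109.34M.
Δexcess reserves = Δreserves − Δrequired = −$14M − (+$109.34M) = -$123.34 million.

-$123.34 million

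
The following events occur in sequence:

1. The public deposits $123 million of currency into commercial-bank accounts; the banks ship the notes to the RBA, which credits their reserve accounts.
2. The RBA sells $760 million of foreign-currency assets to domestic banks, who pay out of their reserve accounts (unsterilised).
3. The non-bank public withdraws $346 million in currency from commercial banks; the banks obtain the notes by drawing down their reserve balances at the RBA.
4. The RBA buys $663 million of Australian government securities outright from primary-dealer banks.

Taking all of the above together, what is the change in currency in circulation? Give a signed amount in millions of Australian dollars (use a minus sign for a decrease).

RBA balance sheet:
  Assets:      Securities +$663M, Foreign assets −$760M
  Liabilities: Bank reserves −$320M, Currency in circulation +$223M
Commercial banking system:
  Assets:      Reserves at CB −$320M, Securities −$663M, Foreign assets +$760M
  Liabilities: Checkable deposits −$223M
So the change in currency in circulation is +$223 million.

+$223 million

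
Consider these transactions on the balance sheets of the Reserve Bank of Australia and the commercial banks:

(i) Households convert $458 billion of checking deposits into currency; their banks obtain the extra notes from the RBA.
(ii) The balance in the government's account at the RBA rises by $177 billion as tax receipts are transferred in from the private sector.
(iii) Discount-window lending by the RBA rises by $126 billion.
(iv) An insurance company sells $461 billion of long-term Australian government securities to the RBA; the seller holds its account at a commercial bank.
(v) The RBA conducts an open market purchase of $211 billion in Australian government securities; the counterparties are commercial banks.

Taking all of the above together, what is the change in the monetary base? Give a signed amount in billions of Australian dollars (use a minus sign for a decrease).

Currency withdrawal $458 billion: just a shift between currency and reserves — both are base money → 0.
Government account inflow $177 billion: reserves shift to a non-base liability → −$177B.
Discount-window loan $126 billion: RBA balance sheet expands → +$126B.
Asset purchase (from non-banks) $461 billion: RBA balance sheet expands → +$461B.
OMO purchase (from banks) $211 billion: RBA balance sheet expands → +$211B.
Net: 0 − 177 + 126 + 461 + 211 = +$621 billion.

+$621 billion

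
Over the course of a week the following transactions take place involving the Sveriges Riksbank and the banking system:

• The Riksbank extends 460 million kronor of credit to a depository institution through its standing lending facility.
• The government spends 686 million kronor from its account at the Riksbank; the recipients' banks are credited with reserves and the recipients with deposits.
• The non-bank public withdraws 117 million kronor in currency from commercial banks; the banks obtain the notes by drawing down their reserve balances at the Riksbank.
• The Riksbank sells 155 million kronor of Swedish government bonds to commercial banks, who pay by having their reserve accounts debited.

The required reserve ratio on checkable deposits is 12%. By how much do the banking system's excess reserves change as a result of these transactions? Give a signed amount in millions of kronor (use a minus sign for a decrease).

Discount-window loan 460 million kronor: reserves +460M, deposits 0.
Government spending 686 million kronor: reserves +686M, deposits +686M.
Currency withdrawal 117 million kronor: reserves −117M, deposits −117M.
OMO sale (to banks) 155 million kronor: reserves −155M, deposits 0.
Totals: Δreserves = +874M, Δdeposits = +569M.
Δrequired reserves = 12% × +569M = +68.28M.
Δexcess reserves = Δreserves − Δrequired = +874M − (+68.28M) = +805.72 million.

+805.72 million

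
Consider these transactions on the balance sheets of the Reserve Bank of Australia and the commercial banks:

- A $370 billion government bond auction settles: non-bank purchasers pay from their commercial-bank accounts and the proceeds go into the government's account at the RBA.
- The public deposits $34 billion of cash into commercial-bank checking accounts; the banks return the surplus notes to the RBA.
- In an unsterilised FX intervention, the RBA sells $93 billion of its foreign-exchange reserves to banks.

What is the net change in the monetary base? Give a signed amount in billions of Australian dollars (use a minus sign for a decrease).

Government account inflow $370 billion: reserves shift to a non-base liability → −$370B.
Currency deposit $34 billion: just a shift between currency and reserves — both are base money → 0.
FX sale $93 billion: RBA balance sheet contracts → −$93B.
Net: −370 + 0 − 93 = -$463 billion.

-$463 billion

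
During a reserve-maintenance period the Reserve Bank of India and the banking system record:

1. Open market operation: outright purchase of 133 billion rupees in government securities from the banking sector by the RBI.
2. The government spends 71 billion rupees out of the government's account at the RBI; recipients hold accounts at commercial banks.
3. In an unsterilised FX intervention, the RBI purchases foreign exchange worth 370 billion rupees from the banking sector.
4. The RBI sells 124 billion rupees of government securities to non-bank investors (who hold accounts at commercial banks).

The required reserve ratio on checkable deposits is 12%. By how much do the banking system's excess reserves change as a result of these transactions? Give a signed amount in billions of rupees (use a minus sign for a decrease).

OMO purchase (from banks) 133 billion rupees: reserves +133B, deposits 0.
Government spending 71 billion rupees: reserves +71B, deposits +71B.
FX purchase 370 billion rupees: reserves +370B, deposits 0.
Asset sale (to non-banks) 124 billion rupees: reserves −124B, deposits −124B.
Totals: Δreserves = +450B, Δdeposits = −53B.
Δrequired reserves = 12% × −53B = −6.36B.
Δexcess reserves = Δreserves − Δrequired = +450B − (−6.36B) = +456.36 billion.

+456.36 billion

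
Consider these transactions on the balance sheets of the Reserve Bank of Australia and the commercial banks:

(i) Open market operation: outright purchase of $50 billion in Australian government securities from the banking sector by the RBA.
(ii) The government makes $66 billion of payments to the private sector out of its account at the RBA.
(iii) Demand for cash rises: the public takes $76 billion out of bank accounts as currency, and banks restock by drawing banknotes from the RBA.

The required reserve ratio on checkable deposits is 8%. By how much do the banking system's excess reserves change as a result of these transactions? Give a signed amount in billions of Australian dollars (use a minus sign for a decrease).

OMO purchase (from banks) $50 billion: reserves +$50B, deposits 0.
Government spending $66 billion: reserves +$66B, deposits +$66B.
Currency withdrawal $76 billion: reserves −$76B, deposits −$76B.
Totals: Δreserves = +$40B, Δdeposits = −$10B.
Δrequired reserves = 8% × −$10B = −$0.8B.
Δexcess reserves = Δreserves − Δrequired = +$40B − (−$0.8B) = +$40.8 billion.

+$40.8 billion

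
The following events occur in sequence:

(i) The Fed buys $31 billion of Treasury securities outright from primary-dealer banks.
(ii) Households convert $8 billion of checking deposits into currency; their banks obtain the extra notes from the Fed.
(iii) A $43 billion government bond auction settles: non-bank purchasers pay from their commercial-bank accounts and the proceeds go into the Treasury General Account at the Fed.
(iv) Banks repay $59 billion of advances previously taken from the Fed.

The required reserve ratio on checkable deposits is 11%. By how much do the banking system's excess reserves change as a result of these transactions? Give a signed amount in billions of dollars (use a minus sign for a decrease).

-$73.39 billion

OMO purchase (from banks) $31 billion: reserves +$31B, deposits 0.
Currency withdrawal $8 billion: reserves −$8B, deposits −$8B.
Government account inflow $43 billion: reserves −$43B, deposits −$43B.
Discount-window repayment $59 billion: reserves −$59B, deposits 0.
Totals: Δreserves = −$79B, Δdeposits = −$51B.
Δrequired reserves = 11% × −$51B = −$5.61B.
Δexcess reserves = Δreserves − Δrequired = −$79B − (−$5.61B) = -$73.39 billion.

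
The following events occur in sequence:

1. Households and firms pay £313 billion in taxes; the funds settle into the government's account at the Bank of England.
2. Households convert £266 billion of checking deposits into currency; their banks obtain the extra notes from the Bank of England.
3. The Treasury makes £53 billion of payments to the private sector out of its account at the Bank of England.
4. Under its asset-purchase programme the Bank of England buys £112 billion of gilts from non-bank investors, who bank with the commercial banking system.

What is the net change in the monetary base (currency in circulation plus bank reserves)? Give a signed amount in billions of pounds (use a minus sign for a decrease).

Bank of England balance sheet:
  Assets:      Securities +£112B
  Liabilities: Bank reserves −£414B, Currency in circulation +£266B, Government deposits +£260B
Commercial banking system:
  Assets:      Reserves at CB −£414B
  Liabilities: Checkable deposits −£414B
Monetary base = currency + reserves: +£266B + (−£414B) = -£148 billion.

-£148 billion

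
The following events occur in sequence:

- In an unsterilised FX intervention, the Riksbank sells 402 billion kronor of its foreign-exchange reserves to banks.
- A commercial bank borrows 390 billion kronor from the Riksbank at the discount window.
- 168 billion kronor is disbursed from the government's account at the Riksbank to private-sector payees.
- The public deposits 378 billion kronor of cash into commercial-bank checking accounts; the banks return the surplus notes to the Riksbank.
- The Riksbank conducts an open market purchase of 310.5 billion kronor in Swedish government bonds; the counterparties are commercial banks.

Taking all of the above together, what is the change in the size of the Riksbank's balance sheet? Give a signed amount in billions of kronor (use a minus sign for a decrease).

+298.5 billion

FX sale 402 billion kronor: a Riksbank asset is shed → −402B.
Discount-window loan 390 billion kronor: a Riksbank asset is acquired → +390B.
Government spending 168 billion kronor: only the composition of liabilities changes → 0.
Currency deposit 378 billion kronor: only the composition of liabilities changes → 0.
OMO purchase (from banks) 310.5 billion kronor: a Riksbank asset is acquired → +310.5B.
Net: −402 + 390 + 0 + 0 + 310.5 = +298.5 billion.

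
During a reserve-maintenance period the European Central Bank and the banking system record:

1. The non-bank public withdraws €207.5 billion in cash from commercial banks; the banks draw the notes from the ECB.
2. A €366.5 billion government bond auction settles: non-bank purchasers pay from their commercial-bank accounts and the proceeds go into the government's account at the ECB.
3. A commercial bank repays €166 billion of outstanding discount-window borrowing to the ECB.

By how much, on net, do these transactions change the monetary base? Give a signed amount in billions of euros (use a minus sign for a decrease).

-€532.5 billion

ECB balance sheet:
  Assets:      Loans to banks −€166B
  Liabilities: Bank reserves −€740B, Currency in circulation +€207.5B, Government deposits +€366.5B
Commercial banking system:
  Assets:      Reserves at CB −€740B
  Liabilities: Checkable deposits −€574B, Borrowings from CB −€166B
Monetary base = currency + reserves: +€207.5B + (−€740B) = -€532.5 billion.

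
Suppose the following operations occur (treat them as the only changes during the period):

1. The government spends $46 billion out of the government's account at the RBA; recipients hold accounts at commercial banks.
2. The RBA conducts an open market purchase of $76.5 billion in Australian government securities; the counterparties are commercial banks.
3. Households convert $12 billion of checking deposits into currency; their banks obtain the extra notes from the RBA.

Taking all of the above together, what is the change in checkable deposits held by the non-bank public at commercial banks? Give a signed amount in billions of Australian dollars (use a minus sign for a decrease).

+$34 billion

Government spending $46 billion: non-bank counterparties' bank balances rise → +$46B.
OMO purchase (from banks) $76.5 billion: the counterparty is a bank, so public deposits are unchanged → 0.
Currency withdrawal $12 billion: non-bank counterparties' bank balances fall → −$12B.
Net: 46 + 0 − 12 = +$34 billion.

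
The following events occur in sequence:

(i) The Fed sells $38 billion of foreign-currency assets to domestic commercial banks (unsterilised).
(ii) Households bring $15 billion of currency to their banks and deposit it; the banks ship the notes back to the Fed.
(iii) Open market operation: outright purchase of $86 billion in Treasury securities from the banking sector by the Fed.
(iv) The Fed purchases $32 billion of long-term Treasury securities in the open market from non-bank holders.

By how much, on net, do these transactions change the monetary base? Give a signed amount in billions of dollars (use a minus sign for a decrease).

+$80 billion

Fed balance sheet:
  Assets:      Securities +$118B, Foreign assets −$38B
  Liabilities: Bank reserves +$95B, Currency in circulation −$15B
Monetary base = currency + reserves: −$15B + (+$95B) = +$80 billion.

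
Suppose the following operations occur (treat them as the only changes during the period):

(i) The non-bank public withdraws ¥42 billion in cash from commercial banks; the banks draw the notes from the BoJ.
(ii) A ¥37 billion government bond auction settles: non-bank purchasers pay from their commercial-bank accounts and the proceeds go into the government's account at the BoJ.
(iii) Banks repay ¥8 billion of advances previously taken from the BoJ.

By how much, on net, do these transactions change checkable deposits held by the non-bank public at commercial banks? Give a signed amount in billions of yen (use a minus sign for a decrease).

BoJ balance sheet:
  Assets:      Loans to banks −¥8B
  Liabilities: Bank reserves −¥87B, Currency in circulation +¥42B, Government deposits +¥37B
Commercial banking system:
  Assets:      Reserves at CB −¥87B
  Liabilities: Checkable deposits −¥79B, Borrowings from CB −¥8B
So the change in checkable deposits held by the non-bank public at commercial banks is -¥79 billion.

-¥79 billion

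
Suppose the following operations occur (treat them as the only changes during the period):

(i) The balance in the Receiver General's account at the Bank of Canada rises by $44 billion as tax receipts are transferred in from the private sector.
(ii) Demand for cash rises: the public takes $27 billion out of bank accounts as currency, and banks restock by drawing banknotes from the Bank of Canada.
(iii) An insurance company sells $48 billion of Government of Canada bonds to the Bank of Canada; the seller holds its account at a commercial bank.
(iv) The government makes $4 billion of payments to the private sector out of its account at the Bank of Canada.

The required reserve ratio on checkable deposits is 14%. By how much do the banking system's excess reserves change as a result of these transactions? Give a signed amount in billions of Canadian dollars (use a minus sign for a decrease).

-$16.34 billion

Government account inflow $44 billion: reserves −$44B, deposits −$44B.
Currency withdrawal $27 billion: reserves −$27B, deposits −$27B.
Asset purchase (from non-banks) $48 billion: reserves +$48B, deposits +$48B.
Government spending $4 billion: reserves +$4B, deposits +$4B.
Totals: Δreserves = −$19B, Δdeposits = −$19B.
Δrequired reserves = 14% × −$19B = −$2.66B.
Δexcess reserves = Δreserves − Δrequired = −$19B − (−$2.66B) = -$16.34 billion.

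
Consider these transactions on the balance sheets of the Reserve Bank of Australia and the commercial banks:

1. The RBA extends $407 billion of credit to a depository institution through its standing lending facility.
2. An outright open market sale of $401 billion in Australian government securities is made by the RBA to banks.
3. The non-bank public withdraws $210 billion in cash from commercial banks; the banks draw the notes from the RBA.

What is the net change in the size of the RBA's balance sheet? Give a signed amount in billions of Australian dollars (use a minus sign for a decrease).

+$6 billion

RBA balance sheet:
  Assets:      Securities −$401B, Loans to banks +$407B
  Liabilities: Bank reserves −$204B, Currency in circulation +$210B
Commercial banking system:
  Assets:      Reserves at CB −$204B, Securities +$401B
  Liabilities: Checkable deposits −$210B, Borrowings from CB +$407B
Change in total RBA assets = +$6 billion.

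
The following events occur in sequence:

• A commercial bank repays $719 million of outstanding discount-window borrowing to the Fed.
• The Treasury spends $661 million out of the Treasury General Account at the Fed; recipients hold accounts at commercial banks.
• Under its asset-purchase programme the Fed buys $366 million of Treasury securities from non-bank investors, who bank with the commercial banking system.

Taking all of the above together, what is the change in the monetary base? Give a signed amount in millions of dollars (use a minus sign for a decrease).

Fed balance sheet:
  Assets:      Securities +$366M, Loans to banks −$719M
  Liabilities: Bank reserves +$308M, Government deposits −$661M
Commercial banking system:
  Assets:      Reserves at CB +$308M
  Liabilities: Checkable deposits +$1027M, Borrowings from CB −$719M
Monetary base = currency + reserves: 0 + (+$308M) = +$308 million.

+$308 million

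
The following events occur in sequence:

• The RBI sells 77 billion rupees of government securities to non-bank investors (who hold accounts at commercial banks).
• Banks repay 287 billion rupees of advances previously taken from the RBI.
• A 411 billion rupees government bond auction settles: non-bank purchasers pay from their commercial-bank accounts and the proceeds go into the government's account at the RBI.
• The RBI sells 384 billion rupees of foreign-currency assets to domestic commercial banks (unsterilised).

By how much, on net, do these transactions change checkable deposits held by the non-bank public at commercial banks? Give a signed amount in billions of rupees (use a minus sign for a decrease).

-488 billion

Asset sale (to non-banks) 77 billion rupees: non-bank counterparties' bank balances fall → −77B.
Discount-window repayment 287 billion rupees: the counterparty is a bank, so public deposits are unchanged → 0.
Government account inflow 411 billion rupees: non-bank counterparties' bank balances fall → −411B.
FX sale 384 billion rupees: the counterparty is a bank, so public deposits are unchanged → 0.
Net: −77 + 0 − 411 + 0 = -488 billion.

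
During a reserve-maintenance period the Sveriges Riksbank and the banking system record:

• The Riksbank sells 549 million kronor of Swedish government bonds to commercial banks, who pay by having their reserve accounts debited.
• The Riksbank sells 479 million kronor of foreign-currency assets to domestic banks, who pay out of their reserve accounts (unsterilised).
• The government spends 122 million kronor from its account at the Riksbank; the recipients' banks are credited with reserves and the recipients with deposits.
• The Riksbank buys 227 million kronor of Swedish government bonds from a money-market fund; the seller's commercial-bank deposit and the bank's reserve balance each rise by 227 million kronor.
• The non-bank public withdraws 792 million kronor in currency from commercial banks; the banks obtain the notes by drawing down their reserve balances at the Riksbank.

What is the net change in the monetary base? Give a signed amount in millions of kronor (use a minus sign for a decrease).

-679 million

Riksbank balance sheet:
  Assets:      Securities −322M, Foreign assets −479M
  Liabilities: Bank reserves −1471M, Currency in circulation +792M, Government deposits −122M
Commercial banking system:
  Assets:      Reserves at CB −1471M, Securities +549M, Foreign assets +479M
  Liabilities: Checkable deposits −443M
Monetary base = currency + reserves: +792M + (−1471M) = -679 million.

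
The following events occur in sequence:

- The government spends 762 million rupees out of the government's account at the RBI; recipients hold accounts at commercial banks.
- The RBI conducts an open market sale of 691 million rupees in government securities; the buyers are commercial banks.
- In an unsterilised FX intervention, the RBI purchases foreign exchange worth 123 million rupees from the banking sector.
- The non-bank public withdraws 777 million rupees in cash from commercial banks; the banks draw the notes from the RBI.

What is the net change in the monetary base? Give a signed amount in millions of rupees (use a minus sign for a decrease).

+194 million

RBI balance sheet:
  Assets:      Securities −691M, Foreign assets +123M
  Liabilities: Bank reserves −583M, Currency in circulation +777M, Government deposits −762M
Commercial banking system:
  Assets:      Reserves at CB −583M, Securities +691M, Foreign assets −123M
  Liabilities: Checkable deposits −15M
Monetary base = currency + reserves: +777M + (−583M) = +194 million.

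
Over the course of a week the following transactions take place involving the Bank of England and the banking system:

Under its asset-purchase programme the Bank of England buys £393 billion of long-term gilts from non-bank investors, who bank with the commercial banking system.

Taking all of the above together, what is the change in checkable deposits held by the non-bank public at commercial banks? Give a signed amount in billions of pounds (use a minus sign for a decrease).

Bank of England balance sheet:
  Assets:      Securities +£393B
  Liabilities: Bank reserves +£393B
Commercial banking system:
  Assets:      Reserves at CB +£393B
  Liabilities: Checkable deposits +£393B
So the change in checkable deposits held by the non-bank public at commercial banks is +£393 billion.

+£393 billion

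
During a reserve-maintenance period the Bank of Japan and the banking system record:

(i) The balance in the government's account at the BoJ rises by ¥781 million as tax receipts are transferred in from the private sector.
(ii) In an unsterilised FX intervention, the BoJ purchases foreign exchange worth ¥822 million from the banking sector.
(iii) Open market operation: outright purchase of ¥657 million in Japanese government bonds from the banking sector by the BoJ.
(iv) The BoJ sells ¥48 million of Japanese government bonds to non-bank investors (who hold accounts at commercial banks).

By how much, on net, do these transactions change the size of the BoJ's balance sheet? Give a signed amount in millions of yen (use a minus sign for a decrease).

+¥1431 million

Government account inflow ¥781 million: only the composition of liabilities changes → 0.
FX purchase ¥822 million: a BoJ asset is acquired → +¥822M.
OMO purchase (from banks) ¥657 million: a BoJ asset is acquired → +¥657M.
Asset sale (to non-banks) ¥48 million: a BoJ asset is shed → −¥48M.
Net: 0 + 822 + 657 − 48 = +¥1431 million.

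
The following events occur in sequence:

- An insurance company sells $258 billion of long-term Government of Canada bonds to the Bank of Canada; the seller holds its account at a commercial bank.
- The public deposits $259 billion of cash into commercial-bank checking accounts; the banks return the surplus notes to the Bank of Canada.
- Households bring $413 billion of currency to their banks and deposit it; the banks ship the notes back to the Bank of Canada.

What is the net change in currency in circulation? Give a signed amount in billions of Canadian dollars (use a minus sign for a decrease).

Asset purchase (from non-banks) $258 billion: no currency enters or leaves circulation → 0.
Currency deposit $259 billion: notes return to the central bank → −$259B.
Currency deposit $413 billion: notes return to the central bank → −$413B.
Net: 0 − 259 − 413 = -$672 billion.

-$672 billion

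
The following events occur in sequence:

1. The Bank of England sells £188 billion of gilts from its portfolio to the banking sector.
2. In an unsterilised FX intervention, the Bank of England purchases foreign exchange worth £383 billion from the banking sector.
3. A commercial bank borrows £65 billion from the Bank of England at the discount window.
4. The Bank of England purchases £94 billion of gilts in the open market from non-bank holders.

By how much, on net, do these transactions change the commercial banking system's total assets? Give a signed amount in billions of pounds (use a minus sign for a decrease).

+£159 billion

Bank of England balance sheet:
  Assets:      Securities −£94B, Loans to banks +£65B, Foreign assets +£383B
  Liabilities: Bank reserves +£354B
Commercial banking system:
  Assets:      Reserves at CB +£354B, Securities +£188B, Foreign assets −£383B
  Liabilities: Checkable deposits +£94B, Borrowings from CB +£65B
Change in total bank assets = +£159 billion.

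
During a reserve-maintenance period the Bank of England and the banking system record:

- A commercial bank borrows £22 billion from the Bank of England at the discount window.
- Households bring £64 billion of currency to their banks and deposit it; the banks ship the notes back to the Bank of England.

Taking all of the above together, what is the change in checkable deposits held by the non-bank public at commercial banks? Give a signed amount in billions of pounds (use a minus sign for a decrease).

Discount-window loan £22 billion: the counterparty is a bank, so public deposits are unchanged → 0.
Currency deposit £64 billion: non-bank counterparties' bank balances rise → +£64B.
Net: 0 + 64 = +£64 billion.

+£64 billion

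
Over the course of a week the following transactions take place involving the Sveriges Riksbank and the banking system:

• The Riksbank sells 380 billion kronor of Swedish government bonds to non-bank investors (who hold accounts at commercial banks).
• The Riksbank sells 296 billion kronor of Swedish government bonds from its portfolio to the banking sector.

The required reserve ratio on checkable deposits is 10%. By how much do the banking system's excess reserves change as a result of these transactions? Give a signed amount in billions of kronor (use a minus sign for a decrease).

-638 billion

Asset sale (to non-banks) 380 billion kronor: reserves −380B, deposits −380B.
OMO sale (to banks) 296 billion kronor: reserves −296B, deposits 0.
Totals: Δreserves = −676B, Δdeposits = −380B.
Δrequired reserves = 10% × −380B = −38B.
Δexcess reserves = Δreserves − Δrequired = −676B − (−38B) = -638 billion.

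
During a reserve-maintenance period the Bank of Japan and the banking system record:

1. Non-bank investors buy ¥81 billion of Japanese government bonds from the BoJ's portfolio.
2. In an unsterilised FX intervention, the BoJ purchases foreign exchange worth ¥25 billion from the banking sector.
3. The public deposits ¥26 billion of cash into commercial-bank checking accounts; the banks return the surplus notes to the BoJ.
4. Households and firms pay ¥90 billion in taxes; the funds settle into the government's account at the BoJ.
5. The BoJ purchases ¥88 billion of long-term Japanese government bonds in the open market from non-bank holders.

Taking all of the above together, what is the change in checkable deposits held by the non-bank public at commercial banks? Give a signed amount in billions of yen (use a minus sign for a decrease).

Asset sale (to non-banks) ¥81 billion: non-bank counterparties' bank balances fall → −¥81B.
FX purchase ¥25 billion: the counterparty is a bank, so public deposits are unchanged → 0.
Currency deposit ¥26 billion: non-bank counterparties' bank balances rise → +¥26B.
Government account inflow ¥90 billion: non-bank counterparties' bank balances fall → −¥90B.
Asset purchase (from non-banks) ¥88 billion: non-bank counterparties' bank balances rise → +¥88B.
Net: −81 + 0 + 26 − 90 + 88 = -¥57 billion.

-¥57 billion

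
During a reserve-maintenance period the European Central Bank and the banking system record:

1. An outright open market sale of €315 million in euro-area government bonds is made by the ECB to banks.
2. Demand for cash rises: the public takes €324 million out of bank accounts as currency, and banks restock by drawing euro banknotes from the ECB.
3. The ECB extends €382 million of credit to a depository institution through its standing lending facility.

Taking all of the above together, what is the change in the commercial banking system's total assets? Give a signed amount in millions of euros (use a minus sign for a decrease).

ECB balance sheet:
  Assets:      Securities −€315M, Loans to banks +€382M
  Liabilities: Bank reserves −€257M, Currency in circulation +€324M
Commercial banking system:
  Assets:      Reserves at CB −€257M, Securities +€315M
  Liabilities: Checkable deposits −€324M, Borrowings from CB +€382M
Change in total bank assets = +€58 million.

+€58 million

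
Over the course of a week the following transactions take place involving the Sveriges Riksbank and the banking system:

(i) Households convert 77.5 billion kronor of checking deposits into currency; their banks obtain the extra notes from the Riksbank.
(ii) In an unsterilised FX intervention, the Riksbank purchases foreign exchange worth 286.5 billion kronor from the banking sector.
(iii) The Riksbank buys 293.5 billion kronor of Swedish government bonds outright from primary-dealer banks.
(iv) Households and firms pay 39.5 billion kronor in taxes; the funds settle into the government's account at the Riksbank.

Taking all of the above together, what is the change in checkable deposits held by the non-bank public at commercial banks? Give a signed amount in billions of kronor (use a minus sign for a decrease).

-117 billion

Riksbank balance sheet:
  Assets:      Securities +293.5B, Foreign assets +286.5B
  Liabilities: Bank reserves +463B, Currency in circulation +77.5B, Government deposits +39.5B
Commercial banking system:
  Assets:      Reserves at CB +463B, Securities −293.5B, Foreign assets −286.5B
  Liabilities: Checkable deposits −117B
So the change in checkable deposits held by the non-bank public at commercial banks is -117 billion.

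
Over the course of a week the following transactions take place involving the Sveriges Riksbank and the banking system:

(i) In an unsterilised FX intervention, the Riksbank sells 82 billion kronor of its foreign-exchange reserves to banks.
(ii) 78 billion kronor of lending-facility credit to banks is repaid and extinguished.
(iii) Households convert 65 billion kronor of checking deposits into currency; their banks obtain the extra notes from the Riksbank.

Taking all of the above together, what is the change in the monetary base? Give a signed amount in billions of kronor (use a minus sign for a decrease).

FX sale 82 billion kronor: Riksbank balance sheet contracts → −82B.
Discount-window repayment 78 billion kronor: Riksbank balance sheet contracts → −78B.
Currency withdrawal 65 billion kronor: just a shift between currency and reserves — both are base money → 0.
Net: −82 − 78 + 0 = -160 billion.

-160 billion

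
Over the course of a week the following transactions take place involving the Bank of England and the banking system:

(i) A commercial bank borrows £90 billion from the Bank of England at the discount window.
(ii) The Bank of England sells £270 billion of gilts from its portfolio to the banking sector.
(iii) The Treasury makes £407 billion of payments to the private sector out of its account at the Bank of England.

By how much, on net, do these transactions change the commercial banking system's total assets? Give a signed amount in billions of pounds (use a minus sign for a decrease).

+£497 billion

Discount-window loan £90 billion: bank balance sheets expand → +£90B.
OMO sale (to banks) £270 billion: just an asset swap on bank balance sheets → 0.
Government spending £407 billion: bank balance sheets expand → +£407B.
Net: 90 + 0 + 407 = +£497 billion.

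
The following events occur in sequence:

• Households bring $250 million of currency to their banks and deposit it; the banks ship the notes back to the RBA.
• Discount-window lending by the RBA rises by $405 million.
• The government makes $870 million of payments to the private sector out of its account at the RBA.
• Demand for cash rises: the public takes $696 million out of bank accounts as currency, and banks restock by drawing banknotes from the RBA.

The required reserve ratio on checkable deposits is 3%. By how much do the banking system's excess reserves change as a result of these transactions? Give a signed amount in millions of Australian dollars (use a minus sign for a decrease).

+$816.28 million

Currency deposit $250 million: reserves +$250M, deposits +$250M.
Discount-window loan $405 million: reserves +$405M, deposits 0.
Government spending $870 million: reserves +$870M, deposits +$870M.
Currency withdrawal $696 million: reserves −$696M, deposits −$696M.
Totals: Δreserves = +$829M, Δdeposits = +$424M.
Δrequired reserves = 3% × +$424M = +$12.72M.
Δexcess reserves = Δreserves − Δrequired = +$829M − (+$12.72M) = +$816.28 million.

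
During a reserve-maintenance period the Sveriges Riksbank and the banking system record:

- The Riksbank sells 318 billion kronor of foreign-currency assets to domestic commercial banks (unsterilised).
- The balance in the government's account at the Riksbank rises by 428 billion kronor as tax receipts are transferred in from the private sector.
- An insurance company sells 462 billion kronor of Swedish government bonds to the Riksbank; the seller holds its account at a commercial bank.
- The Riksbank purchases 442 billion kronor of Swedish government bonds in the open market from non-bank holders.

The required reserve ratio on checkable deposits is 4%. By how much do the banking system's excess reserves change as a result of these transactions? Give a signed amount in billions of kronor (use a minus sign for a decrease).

FX sale 318 billion kronor: reserves −318B, deposits 0.
Government account inflow 428 billion kronor: reserves −428B, deposits −428B.
Asset purchase (from non-banks) 462 billion kronor: reserves +462B, deposits +462B.
Asset purchase (from non-banks) 442 billion kronor: reserves +442B, deposits +442B.
Totals: Δreserves = +158B, Δdeposits = +476B.
Δrequired reserves = 4% × +476B = +19.04B.
Δexcess reserves = Δreserves − Δrequired = +158B − (+19.04B) = +138.96 billion.

+138.96 billion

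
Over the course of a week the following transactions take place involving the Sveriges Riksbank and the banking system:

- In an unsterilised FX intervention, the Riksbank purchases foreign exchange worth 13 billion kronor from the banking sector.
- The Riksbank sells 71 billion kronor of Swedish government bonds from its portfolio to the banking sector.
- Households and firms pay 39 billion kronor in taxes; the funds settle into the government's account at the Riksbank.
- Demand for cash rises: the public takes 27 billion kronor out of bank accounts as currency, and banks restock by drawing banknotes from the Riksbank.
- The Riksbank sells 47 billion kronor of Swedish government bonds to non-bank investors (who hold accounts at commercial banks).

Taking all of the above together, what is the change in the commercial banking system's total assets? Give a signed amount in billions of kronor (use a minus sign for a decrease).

-113 billion

FX purchase 13 billion kronor: just an asset swap on bank balance sheets → 0.
OMO sale (to banks) 71 billion kronor: just an asset swap on bank balance sheets → 0.
Government account inflow 39 billion kronor: bank balance sheets shrink → −39B.
Currency withdrawal 27 billion kronor: bank balance sheets shrink → −27B.
Asset sale (to non-banks) 47 billion kronor: bank balance sheets shrink → −47B.
Net: 0 + 0 − 39 − 27 − 47 = -113 billion.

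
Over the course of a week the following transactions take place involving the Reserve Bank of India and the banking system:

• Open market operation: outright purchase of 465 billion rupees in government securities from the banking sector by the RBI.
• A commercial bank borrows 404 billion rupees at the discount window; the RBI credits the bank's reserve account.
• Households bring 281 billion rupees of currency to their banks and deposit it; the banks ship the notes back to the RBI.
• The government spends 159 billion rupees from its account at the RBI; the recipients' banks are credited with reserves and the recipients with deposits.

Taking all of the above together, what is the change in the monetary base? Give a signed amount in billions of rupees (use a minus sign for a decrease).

+1028 billion

RBI balance sheet:
  Assets:      Securities +465B, Loans to banks +404B
  Liabilities: Bank reserves +1309B, Currency in circulation −281B, Government deposits −159B
Commercial banking system:
  Assets:      Reserves at CB +1309B, Securities −465B
  Liabilities: Checkable deposits +440B, Borrowings from CB +404B
Monetary base = currency + reserves: −281B + (+1309B) = +1028 billion.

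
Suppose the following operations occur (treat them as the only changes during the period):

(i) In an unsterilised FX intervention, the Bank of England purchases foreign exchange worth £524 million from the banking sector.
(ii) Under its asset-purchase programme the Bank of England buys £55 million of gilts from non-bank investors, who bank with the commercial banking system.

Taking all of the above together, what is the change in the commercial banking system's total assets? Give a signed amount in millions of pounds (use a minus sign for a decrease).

Bank of England balance sheet:
  Assets:      Securities +£55M, Foreign assets +£524M
  Liabilities: Bank reserves +£579M
Commercial banking system:
  Assets:      Reserves at CB +£579M, Foreign assets −£524M
  Liabilities: Checkable deposits +£55M
Change in total bank assets = +£55 million.

+£55 million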